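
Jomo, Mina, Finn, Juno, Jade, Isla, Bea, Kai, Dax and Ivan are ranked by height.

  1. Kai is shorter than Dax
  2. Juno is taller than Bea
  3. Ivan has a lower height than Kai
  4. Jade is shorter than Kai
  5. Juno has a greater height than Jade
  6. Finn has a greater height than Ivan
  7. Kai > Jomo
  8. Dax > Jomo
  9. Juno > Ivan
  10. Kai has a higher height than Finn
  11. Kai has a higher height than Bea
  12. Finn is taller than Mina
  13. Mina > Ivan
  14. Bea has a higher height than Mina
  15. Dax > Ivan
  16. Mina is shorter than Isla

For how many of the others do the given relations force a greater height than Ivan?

The elements the relations force above Ivan are Mina, Bea, Finn, Kai, Isla, Juno, Dax — no chain reaches any other.
That is 7.

7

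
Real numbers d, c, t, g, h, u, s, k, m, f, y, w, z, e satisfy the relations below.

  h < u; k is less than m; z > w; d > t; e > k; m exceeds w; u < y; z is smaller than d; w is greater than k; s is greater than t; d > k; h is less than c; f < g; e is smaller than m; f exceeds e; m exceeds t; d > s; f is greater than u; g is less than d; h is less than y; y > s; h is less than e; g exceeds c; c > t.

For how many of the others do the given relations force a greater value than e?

Directly above e: f, m.
One step further: g (3 so far).
One step further: d (4 so far).
No other element is forced above e by the given relations, so the count is 4.

4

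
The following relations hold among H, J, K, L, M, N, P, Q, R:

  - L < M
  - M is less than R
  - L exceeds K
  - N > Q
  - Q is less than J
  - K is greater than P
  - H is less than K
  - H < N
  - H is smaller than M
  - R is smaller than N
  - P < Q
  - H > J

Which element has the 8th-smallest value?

The consecutive relations fix a unique order: P < Q < J < H < K < L < M < R < N.
The 8th smallest is R.

R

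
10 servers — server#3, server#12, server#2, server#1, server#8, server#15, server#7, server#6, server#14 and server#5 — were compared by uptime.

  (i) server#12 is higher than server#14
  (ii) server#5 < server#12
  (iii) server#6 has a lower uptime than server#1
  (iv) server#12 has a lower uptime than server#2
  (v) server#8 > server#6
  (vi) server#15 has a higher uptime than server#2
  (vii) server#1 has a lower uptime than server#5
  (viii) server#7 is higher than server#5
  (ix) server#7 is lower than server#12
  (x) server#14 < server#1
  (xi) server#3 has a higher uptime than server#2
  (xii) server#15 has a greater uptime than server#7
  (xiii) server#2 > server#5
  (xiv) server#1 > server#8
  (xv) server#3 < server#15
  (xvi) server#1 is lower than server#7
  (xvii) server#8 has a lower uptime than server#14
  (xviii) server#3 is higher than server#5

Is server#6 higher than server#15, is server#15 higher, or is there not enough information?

server#15

Following the relations from server#6: server#6 < server#8 < server#14 < server#1 < server#5 < server#7 < server#12 < server#2 < server#3 < server#15.
So server#15 is higher.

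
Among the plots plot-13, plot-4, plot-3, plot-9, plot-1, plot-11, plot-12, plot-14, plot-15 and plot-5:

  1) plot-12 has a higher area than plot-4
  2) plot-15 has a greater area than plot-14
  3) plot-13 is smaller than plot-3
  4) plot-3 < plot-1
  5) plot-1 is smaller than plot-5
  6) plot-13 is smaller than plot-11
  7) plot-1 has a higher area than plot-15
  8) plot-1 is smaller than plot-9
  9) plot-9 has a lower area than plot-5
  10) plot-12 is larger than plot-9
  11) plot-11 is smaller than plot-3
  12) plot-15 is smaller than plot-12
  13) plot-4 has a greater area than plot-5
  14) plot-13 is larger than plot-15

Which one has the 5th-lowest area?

plot-3

Chaining the given pairs: plot-14 < plot-15 < plot-13 < plot-11 < plot-3 < plot-1 < plot-9 < plot-5 < plot-4 < plot-12.
The 5th smallest is plot-3.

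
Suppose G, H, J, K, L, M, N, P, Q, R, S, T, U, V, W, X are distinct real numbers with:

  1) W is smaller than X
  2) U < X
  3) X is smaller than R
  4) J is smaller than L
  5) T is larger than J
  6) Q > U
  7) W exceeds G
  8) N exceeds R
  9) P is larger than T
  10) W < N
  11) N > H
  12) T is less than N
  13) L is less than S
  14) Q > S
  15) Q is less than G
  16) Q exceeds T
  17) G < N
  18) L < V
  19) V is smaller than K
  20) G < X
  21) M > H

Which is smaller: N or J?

The relevant relations are J < L; L < S; S < Q; Q < G; G < X; X < R; R < N.
Chaining these gives J < L < S < Q < G < X < R < N.
So J < N; J is the smaller of the two.

J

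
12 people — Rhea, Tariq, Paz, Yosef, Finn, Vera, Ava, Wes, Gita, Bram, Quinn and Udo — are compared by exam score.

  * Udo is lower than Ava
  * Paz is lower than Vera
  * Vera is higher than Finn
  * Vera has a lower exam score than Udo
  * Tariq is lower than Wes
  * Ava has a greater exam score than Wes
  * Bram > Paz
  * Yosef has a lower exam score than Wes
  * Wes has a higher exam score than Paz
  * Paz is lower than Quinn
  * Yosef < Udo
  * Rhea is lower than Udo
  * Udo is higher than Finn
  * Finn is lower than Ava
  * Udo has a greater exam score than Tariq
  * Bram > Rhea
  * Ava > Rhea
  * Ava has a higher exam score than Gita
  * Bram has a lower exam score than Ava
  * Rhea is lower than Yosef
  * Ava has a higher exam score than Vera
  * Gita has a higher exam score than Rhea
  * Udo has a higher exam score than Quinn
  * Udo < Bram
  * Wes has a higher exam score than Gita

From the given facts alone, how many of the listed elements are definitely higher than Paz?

6

The elements the relations force above Paz are Wes, Vera, Quinn, Udo, Bram, Ava — no chain reaches any other.
That is 6.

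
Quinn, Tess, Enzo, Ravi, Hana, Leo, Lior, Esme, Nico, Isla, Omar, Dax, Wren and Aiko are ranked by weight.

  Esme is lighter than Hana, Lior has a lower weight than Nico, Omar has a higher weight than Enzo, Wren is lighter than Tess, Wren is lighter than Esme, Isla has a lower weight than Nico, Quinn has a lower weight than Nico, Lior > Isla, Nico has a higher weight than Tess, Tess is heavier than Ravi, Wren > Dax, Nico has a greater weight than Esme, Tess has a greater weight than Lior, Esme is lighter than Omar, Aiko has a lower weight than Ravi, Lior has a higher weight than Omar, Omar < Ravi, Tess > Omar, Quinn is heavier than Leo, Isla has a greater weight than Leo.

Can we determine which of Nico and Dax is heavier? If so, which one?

Following the relations from Dax: Dax < Wren < Esme < Omar < Ravi < Tess < Nico.
So Nico is heavier.

Nico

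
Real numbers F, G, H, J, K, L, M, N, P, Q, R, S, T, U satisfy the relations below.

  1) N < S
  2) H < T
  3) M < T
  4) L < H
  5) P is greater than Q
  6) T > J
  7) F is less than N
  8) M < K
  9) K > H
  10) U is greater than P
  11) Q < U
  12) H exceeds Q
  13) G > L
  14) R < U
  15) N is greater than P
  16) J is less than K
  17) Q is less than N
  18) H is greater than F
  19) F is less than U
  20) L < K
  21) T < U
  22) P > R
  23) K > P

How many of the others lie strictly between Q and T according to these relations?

Chaining upward from Q reaches: P, H, N, S, K, U.
Chaining downward from T reaches: L, M, F, H, J.
Strictly between Q and T are those in both lists: H — 1 element.

1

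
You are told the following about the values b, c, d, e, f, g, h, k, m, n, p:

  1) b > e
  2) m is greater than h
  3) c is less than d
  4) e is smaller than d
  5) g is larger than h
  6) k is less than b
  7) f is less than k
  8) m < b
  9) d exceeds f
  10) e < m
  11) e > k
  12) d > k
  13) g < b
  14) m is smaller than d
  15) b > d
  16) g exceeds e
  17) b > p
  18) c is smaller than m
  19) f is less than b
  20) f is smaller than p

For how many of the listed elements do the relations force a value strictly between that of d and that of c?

Chaining upward from c reaches: m, b.
Chaining downward from d reaches: f, h, k, e, m.
Strictly between c and d are those in both lists: m — 1 element.

1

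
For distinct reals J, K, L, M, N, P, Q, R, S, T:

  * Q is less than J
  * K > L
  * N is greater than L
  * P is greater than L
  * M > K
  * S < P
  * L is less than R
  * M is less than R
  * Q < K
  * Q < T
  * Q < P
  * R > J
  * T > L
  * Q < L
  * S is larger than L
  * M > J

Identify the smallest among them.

Q

L is not least since Q < L; T is not least since L < T; S is not least since L < S; P is not least since Q < P; N is not least since L < N; K is not least since Q < K; J is not least since Q < J; M is not least since K < M; R is not least since J < R.
Only Q has nothing below it, so Q is the smallest.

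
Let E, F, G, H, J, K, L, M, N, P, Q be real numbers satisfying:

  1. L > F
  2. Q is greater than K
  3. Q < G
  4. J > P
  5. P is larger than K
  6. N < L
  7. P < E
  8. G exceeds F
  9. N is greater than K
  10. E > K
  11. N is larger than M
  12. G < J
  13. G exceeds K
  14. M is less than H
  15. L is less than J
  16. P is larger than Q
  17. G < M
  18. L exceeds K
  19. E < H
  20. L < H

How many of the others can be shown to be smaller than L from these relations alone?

6

From L the given relations immediately reach F, K, N.
From those, M — 4 in total.
From those, G — 5 in total.
From those, Q — 6 in total.
No other element is forced below L by the given relations, so the count is 6.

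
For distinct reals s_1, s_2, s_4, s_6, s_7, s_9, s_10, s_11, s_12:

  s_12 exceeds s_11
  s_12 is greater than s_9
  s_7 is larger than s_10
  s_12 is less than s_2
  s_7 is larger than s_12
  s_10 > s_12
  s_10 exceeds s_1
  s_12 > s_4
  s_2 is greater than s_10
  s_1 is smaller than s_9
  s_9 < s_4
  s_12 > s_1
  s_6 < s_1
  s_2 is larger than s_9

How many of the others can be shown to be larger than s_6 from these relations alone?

7

The elements the relations force above s_6 are s_1, s_9, s_4, s_12, s_10, s_7, s_2 — no chain reaches any other.
That is 7.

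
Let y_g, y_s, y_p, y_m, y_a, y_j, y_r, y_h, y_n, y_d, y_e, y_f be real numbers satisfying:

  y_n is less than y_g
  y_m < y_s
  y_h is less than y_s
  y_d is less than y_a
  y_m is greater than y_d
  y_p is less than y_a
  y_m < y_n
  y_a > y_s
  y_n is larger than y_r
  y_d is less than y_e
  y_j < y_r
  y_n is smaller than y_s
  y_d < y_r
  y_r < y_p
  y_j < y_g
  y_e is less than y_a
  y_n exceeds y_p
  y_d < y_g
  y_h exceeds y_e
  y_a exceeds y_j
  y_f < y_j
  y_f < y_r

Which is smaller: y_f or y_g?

y_f

Chaining the given relations: y_f < y_j < y_r < y_p < y_n < y_g.
So y_f < y_g; y_f is the smaller of the two.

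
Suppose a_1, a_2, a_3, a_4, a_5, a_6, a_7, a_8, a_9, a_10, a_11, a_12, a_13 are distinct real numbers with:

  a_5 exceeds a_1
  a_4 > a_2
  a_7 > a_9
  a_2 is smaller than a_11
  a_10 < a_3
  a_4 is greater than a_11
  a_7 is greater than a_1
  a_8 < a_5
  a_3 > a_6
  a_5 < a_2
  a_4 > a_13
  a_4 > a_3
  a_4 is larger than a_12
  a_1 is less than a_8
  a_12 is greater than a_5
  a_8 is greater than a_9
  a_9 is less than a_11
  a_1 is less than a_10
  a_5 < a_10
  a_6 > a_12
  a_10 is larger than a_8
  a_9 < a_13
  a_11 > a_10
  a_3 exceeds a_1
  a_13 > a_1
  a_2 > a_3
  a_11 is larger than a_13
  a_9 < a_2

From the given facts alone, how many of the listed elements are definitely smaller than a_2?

Directly below a_2: a_9, a_5, a_3.
One step further: a_1, a_8, a_10, a_6 (7 so far).
One step further: a_12 (8 so far).
No other element is forced below a_2 by the given relations, so the count is 8.

8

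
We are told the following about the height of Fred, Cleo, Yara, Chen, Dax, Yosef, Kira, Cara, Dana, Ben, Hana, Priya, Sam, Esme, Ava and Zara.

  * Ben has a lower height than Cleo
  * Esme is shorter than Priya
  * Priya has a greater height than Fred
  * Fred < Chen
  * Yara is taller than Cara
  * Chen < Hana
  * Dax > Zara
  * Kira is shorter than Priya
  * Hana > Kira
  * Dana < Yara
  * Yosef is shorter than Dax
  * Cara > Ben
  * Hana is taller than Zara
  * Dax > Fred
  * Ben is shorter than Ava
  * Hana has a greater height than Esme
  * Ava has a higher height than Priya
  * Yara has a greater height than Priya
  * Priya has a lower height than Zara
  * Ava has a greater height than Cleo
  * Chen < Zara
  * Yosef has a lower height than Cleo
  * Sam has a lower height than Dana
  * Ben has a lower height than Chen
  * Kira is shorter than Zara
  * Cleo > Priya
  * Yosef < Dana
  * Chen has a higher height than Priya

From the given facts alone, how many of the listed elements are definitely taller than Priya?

The elements the relations force above Priya are Chen, Cleo, Ava, Zara, Hana, Dax, Yara — no chain reaches any other.
That is 7.

7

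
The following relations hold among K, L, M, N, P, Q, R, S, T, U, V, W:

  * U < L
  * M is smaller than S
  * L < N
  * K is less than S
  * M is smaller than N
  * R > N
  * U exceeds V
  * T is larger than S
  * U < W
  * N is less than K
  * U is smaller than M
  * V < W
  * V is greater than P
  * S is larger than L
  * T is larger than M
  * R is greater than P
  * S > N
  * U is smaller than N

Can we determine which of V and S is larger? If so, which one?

S

V < U and U < L give V < L.
With L < N: V < U < L < N.
Then N < K extends the chain to K.
Then K < S extends the chain to S.
So S is larger.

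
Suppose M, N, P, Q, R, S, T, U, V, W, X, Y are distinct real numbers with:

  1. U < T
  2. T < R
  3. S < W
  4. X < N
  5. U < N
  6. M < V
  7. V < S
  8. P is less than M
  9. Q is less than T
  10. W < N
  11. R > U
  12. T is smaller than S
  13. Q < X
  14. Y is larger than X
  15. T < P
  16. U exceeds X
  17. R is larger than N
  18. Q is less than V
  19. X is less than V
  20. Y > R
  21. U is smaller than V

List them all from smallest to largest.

Each adjacent pair is fixed by a given relation: Q < X; X < U; U < T; T < P; P < M; M < V; V < S; S < W; W < N; N < R; R < Y. Chaining them end to end gives the full order.

Q < X < U < T < P < M < V < S < W < N < R < Y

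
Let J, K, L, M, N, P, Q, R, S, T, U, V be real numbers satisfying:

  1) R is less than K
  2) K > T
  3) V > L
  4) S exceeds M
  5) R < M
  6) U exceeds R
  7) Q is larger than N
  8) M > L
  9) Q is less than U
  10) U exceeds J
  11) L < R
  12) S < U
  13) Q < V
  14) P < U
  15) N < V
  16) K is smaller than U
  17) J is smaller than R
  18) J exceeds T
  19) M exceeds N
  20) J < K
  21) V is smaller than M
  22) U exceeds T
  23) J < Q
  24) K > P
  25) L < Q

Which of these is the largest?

Chaining downward from U: directly below it, T, P, J, Q, R, S, K; then L, N, M; then V.
That covers every other element, and nothing is given above U, so U is the largest.

U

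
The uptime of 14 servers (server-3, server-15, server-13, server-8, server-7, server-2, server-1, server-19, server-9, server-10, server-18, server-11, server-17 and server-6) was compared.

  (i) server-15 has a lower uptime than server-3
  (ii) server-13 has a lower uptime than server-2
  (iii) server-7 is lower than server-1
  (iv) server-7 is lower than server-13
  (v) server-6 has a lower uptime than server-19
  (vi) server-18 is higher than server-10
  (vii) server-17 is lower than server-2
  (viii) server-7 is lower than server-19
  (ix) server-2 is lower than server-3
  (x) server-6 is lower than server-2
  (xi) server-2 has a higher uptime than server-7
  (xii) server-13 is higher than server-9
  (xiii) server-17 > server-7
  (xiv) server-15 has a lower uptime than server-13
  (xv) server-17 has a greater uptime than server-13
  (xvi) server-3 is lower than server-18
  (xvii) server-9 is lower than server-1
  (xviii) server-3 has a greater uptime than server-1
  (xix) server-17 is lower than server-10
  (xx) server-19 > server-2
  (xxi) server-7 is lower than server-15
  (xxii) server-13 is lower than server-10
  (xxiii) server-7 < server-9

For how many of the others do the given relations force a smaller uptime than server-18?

10

Directly below server-18: server-3, server-10.
One step further: server-15, server-1, server-13, server-17, server-2 (7 so far).
One step further: server-7, server-6, server-9 (10 so far).
No other element is forced below server-18 by the given relations, so the count is 10.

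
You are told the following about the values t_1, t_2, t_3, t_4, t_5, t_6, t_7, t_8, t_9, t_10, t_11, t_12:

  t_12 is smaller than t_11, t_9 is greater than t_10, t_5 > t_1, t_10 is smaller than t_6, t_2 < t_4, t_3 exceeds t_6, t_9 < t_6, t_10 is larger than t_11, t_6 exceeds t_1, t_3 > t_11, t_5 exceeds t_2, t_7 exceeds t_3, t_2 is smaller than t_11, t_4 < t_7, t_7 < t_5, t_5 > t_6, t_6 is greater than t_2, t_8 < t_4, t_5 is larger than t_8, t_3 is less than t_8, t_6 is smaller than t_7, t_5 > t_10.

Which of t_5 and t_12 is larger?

t_5

t_12 < t_11 and t_11 < t_10 give t_12 < t_10.
Then t_10 < t_9 extends the chain to t_9.
With t_9 < t_6: t_12 < t_11 < t_10 < t_9 < t_6.
With t_6 < t_3: t_12 < t_11 < t_10 < t_9 < t_6 < t_3.
With t_3 < t_8: t_12 < t_11 < t_10 < t_9 < t_6 < t_3 < t_8.
Then t_8 < t_4 extends the chain to t_4.
Then t_4 < t_7 extends the chain to t_7.
Then t_7 < t_5 extends the chain to t_5.
So t_12 < t_5; t_5 is the larger of the two.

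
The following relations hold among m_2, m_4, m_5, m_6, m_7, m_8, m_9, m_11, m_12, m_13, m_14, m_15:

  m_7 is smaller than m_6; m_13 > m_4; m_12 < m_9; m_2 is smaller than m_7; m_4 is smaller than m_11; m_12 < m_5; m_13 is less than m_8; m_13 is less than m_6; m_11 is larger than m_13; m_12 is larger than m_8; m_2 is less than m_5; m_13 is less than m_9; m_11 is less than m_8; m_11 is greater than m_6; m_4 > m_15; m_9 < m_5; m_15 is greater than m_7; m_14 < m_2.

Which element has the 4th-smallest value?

Chaining the given pairs: m_14 < m_2 < m_7 < m_15 < m_4 < m_13 < m_6 < m_11 < m_8 < m_12 < m_9 < m_5.
The 4th smallest is m_15.

m_15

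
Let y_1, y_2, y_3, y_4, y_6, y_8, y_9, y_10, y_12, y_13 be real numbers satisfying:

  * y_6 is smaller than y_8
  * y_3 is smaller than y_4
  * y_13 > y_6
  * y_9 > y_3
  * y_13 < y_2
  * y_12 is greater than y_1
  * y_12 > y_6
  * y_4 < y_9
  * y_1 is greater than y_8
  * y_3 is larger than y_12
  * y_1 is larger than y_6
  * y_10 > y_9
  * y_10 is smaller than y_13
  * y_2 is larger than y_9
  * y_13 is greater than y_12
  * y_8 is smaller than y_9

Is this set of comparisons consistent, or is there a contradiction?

Every relation is compatible with y_6 < y_8 < y_1 < y_12 < y_3 < y_4 < y_9 < y_10 < y_13 < y_2; the set is consistent.

consistent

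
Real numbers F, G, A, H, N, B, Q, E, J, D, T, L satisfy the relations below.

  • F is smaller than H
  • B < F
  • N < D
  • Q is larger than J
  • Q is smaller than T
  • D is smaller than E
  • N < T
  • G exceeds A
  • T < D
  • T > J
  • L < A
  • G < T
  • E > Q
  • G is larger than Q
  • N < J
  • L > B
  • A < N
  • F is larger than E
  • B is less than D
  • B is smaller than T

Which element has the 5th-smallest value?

Chaining the given pairs: B < L < A < N < J < Q < G < T < D < E < F < H.
Counting 5 from the smallest end gives J.

J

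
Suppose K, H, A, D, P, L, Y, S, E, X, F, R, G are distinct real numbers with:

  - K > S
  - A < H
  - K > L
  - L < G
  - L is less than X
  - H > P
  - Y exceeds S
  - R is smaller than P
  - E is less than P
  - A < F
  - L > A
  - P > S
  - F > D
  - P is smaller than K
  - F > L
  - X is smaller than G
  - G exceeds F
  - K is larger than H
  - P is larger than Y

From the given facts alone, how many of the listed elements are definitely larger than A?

Directly above A: H, L, F.
One step further: X, G, K (6 so far).
Nothing else is reachable above A; 6 in all.

6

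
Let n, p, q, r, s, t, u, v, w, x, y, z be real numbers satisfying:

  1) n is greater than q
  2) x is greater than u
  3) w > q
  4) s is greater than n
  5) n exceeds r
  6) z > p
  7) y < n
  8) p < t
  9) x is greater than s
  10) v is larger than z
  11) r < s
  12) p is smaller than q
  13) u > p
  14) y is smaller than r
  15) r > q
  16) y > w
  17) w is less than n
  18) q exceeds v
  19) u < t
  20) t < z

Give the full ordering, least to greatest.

The consecutive links are each given: p < u; u < t; t < z; z < v; v < q; q < w; w < y; y < r; r < n; n < s; s < x.

p < u < t < z < v < q < w < y < r < n < s < x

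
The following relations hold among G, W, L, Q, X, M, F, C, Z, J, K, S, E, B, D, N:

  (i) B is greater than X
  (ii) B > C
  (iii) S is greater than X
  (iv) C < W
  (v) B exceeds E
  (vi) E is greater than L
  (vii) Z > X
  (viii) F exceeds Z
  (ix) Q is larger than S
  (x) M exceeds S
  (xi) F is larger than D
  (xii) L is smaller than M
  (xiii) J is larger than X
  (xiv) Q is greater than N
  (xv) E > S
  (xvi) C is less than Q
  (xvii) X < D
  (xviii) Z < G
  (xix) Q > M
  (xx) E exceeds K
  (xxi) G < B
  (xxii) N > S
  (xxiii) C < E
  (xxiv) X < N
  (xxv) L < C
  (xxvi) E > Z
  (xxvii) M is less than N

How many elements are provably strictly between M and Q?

1

The relations place M below Q. An element lies strictly between them when it is forced above M and also forced below Q.
Above M: {N}. Below Q: {X, S, L, C, N}.
Intersection: {N} — 1.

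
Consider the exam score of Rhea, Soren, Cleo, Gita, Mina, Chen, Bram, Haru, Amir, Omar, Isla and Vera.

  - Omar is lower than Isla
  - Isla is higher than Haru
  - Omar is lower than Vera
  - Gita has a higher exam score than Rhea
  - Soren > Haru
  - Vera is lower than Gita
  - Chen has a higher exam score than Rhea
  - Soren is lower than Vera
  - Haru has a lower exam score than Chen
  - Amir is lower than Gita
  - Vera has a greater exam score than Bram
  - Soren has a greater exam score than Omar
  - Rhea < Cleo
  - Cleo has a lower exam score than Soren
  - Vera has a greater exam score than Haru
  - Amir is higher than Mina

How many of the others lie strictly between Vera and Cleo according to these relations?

1

Chaining upward from Cleo reaches: Soren, Gita.
Chaining downward from Vera reaches: Haru, Rhea, Omar, Soren, Bram.
Strictly between Cleo and Vera are those in both lists: Soren — 1 element.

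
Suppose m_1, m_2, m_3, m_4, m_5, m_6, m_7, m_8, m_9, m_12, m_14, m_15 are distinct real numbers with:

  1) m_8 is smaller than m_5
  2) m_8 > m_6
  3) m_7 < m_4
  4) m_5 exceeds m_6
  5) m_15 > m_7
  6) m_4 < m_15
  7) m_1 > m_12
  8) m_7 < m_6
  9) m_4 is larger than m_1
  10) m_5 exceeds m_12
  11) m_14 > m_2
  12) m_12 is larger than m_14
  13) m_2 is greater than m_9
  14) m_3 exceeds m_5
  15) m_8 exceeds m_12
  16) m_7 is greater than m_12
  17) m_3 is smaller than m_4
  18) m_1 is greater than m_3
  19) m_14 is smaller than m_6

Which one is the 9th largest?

m_12

Chaining the given pairs: m_9 < m_2 < m_14 < m_12 < m_7 < m_6 < m_8 < m_5 < m_3 < m_1 < m_4 < m_15.
Counting 9 from the largest end gives m_12.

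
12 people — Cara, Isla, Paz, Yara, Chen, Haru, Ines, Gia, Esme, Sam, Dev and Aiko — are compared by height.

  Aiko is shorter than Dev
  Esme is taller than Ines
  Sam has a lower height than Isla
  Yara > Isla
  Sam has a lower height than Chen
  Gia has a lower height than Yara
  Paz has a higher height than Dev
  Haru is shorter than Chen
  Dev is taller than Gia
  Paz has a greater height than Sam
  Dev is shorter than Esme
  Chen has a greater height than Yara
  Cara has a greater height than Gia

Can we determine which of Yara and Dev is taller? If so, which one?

undetermined

Following every chain through Dev: above Dev we get Esme, Paz; below Dev we get Gia, Aiko.
Yara is not reached, and no chain runs the other way from Yara to Dev.
So the given relations leave the order of Dev and Yara undetermined.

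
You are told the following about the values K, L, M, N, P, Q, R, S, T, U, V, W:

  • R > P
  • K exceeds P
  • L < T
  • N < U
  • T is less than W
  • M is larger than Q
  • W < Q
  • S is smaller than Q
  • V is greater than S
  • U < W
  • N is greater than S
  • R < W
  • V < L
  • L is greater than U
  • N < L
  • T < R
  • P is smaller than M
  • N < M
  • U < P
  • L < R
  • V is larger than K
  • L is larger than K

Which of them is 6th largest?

L

Piecing the relations together gives one ordering: S < N < U < P < K < V < L < T < R < W < Q < M.
Counting 6 from the largest end gives L.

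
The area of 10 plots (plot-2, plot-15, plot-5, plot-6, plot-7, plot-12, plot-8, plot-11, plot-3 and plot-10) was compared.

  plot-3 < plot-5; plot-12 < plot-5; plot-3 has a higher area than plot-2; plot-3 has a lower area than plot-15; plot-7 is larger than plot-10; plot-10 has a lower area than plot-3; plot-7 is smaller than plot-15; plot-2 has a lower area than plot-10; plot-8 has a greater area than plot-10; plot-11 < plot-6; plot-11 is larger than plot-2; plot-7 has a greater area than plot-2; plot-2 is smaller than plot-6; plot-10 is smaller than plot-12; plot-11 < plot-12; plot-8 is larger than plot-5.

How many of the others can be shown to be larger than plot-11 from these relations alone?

4

The elements the relations force above plot-11 are plot-12, plot-6, plot-5, plot-8 — no chain reaches any other.
That is 4.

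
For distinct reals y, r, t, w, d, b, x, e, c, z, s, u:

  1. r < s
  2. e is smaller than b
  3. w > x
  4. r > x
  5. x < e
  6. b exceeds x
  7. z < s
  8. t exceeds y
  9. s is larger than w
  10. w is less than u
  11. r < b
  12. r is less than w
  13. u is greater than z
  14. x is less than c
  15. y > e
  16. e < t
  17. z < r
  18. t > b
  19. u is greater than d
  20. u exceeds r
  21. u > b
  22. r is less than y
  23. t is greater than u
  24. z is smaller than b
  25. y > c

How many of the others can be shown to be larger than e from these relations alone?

4

From e the given relations immediately reach b, y, t.
From those, u — 4 in total.
Nothing else is reachable above e; 4 in all.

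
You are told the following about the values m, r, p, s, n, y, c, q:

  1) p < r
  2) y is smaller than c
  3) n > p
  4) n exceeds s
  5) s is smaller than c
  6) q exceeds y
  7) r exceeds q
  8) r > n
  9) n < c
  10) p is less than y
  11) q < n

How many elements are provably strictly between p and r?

3

The relations place p below r. An element lies strictly between them when it is forced above p and also forced below r.
Above p: {y, q, n, c}. Below r: {s, y, q, n}.
Intersection: {y, q, n} — 3.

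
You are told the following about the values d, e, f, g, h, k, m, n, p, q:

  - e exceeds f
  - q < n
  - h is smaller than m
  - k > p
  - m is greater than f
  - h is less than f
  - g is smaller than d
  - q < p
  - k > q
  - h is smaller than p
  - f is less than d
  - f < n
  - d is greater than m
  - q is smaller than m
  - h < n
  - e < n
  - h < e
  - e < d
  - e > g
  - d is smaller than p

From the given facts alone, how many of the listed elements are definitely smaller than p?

From p the given relations immediately reach h, q, d.
From those, f, g, m, e — 7 in total.
Nothing else is reachable below p; 7 in all.

7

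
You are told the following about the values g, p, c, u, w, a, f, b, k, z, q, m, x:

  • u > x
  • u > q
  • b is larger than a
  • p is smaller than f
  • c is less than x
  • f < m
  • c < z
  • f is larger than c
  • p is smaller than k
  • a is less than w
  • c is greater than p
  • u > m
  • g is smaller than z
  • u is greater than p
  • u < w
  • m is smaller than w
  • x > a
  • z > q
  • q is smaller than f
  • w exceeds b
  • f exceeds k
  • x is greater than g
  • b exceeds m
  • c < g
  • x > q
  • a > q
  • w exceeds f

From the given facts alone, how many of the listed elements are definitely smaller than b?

From b the given relations immediately reach a, m.
From those, q, f — 4 in total.
From those, p, k, c — 7 in total.
No other element is forced below b by the given relations, so the count is 7.

7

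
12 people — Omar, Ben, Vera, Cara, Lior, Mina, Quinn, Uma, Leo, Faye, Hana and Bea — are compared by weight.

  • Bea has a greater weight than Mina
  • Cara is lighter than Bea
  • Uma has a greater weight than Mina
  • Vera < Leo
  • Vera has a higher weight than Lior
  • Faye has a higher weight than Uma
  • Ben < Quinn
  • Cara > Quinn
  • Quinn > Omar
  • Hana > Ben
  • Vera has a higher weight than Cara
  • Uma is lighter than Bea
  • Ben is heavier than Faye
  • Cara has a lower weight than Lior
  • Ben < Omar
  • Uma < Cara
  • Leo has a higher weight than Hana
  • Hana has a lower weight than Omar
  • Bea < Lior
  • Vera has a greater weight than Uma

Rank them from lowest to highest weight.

The consecutive links are each given: Mina < Uma; Uma < Faye; Faye < Ben; Ben < Hana; Hana < Omar; Omar < Quinn; Quinn < Cara; Cara < Bea; Bea < Lior; Lior < Vera; Vera < Leo.

Mina < Uma < Faye < Ben < Hana < Omar < Quinn < Cara < Bea < Lior < Vera < Leo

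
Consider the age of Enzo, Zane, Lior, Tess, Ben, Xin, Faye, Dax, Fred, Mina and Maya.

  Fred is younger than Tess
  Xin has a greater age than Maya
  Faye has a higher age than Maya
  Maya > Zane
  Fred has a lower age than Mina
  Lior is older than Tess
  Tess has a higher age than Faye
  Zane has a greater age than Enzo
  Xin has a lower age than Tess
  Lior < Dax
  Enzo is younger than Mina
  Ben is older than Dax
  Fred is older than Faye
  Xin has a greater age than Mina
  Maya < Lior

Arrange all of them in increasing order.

Nothing is placed below Enzo, so it is least; from there Enzo < Zane; Zane < Maya; Maya < Faye; Faye < Fred; Fred < Mina; Mina < Xin; Xin < Tess; Tess < Lior; Lior < Dax; Dax < Ben, each given directly.

Enzo < Zane < Maya < Faye < Fred < Mina < Xin < Tess < Lior < Dax < Ben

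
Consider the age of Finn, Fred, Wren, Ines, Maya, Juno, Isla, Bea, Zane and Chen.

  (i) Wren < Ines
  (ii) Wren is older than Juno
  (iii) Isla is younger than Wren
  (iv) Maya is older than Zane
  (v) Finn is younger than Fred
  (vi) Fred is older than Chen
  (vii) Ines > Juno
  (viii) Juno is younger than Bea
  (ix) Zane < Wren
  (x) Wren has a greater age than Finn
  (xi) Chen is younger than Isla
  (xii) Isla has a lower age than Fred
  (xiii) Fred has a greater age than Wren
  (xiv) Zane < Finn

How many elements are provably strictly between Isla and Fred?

1

The relations place Isla below Fred. An element lies strictly between them when it is forced above Isla and also forced below Fred.
Above Isla: {Wren, Ines}. Below Fred: {Zane, Juno, Chen, Finn, Wren}.
Intersection: {Wren} — 1.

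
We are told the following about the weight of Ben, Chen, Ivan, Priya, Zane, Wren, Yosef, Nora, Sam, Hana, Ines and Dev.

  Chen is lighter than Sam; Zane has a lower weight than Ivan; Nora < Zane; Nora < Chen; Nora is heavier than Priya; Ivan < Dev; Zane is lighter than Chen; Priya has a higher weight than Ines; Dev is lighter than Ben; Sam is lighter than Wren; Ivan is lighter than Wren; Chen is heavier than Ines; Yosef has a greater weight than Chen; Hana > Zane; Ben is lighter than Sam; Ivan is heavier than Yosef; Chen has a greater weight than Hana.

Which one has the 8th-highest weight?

Hana

Piecing the relations together gives one ordering: Ines < Priya < Nora < Zane < Hana < Chen < Yosef < Ivan < Dev < Ben < Sam < Wren.
The 8th largest is Hana.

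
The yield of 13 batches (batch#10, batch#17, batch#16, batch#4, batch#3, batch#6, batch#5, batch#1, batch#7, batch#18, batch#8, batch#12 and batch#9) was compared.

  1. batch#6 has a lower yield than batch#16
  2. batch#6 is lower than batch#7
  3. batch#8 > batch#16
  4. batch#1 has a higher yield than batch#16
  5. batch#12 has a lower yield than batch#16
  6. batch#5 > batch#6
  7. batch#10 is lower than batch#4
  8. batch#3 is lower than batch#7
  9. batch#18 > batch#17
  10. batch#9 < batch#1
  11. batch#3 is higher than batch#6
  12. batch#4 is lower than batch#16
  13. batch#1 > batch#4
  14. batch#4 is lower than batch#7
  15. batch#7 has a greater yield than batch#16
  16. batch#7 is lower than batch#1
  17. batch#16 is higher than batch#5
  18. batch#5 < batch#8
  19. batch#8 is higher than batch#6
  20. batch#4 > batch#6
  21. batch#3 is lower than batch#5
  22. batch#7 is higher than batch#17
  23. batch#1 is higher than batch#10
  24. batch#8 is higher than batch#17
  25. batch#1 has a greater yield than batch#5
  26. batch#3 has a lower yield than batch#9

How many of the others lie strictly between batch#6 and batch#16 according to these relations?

3

Chaining upward from batch#6 reaches: batch#3, batch#9, batch#4, batch#5, batch#8, batch#7, batch#1.
Chaining downward from batch#16 reaches: batch#10, batch#3, batch#12, batch#4, batch#5.
Strictly between batch#6 and batch#16 are those in both lists: batch#3, batch#4, batch#5 — 3 elements.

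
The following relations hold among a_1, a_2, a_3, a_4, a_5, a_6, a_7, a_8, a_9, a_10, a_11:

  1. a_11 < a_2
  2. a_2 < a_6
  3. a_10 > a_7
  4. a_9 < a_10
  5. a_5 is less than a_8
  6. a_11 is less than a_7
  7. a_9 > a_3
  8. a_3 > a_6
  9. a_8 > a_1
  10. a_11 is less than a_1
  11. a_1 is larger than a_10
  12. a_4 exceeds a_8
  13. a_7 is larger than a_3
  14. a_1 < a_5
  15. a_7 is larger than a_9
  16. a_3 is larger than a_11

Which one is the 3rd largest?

The consecutive relations fix a unique order: a_11 < a_2 < a_6 < a_3 < a_9 < a_7 < a_10 < a_1 < a_5 < a_8 < a_4.
Counting 3 from the largest end gives a_5.

a_5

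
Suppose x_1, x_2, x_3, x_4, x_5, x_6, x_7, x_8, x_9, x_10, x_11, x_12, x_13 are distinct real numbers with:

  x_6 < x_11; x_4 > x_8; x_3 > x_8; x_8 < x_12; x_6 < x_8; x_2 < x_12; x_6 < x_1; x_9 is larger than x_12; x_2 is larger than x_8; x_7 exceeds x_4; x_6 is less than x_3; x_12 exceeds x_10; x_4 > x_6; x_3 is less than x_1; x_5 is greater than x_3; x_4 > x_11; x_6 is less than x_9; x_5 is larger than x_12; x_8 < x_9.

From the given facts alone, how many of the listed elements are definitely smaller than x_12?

4

From x_12 the given relations immediately reach x_8, x_10, x_2.
From those, x_6 — 4 in total.
No other element is forced below x_12 by the given relations, so the count is 4.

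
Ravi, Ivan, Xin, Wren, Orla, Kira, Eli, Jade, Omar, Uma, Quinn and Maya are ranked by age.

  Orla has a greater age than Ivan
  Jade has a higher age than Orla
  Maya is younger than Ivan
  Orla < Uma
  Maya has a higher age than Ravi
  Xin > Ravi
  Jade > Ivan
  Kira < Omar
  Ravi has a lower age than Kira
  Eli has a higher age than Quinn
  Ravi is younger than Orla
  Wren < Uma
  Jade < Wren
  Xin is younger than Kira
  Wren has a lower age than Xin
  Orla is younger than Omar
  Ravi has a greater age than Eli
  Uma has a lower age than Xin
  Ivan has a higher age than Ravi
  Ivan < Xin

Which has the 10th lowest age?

The consecutive relations fix a unique order: Quinn < Eli < Ravi < Maya < Ivan < Orla < Jade < Wren < Uma < Xin < Kira < Omar.
Counting 10 from the smallest end gives Xin.

Xin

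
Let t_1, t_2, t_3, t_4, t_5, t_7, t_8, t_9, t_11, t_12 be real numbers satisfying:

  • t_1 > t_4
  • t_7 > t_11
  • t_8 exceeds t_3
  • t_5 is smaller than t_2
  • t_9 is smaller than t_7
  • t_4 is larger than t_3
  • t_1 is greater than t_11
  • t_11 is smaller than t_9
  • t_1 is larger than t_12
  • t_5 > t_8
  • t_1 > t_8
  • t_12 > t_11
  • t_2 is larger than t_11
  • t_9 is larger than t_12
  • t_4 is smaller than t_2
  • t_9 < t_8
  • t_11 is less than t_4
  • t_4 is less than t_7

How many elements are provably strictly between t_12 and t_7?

The relations place t_12 below t_7. An element lies strictly between them when it is forced above t_12 and also forced below t_7.
Above t_12: {t_9, t_8, t_5, t_2, t_1}. Below t_7: {t_11, t_3, t_4, t_9}.
Intersection: {t_9} — 1.

1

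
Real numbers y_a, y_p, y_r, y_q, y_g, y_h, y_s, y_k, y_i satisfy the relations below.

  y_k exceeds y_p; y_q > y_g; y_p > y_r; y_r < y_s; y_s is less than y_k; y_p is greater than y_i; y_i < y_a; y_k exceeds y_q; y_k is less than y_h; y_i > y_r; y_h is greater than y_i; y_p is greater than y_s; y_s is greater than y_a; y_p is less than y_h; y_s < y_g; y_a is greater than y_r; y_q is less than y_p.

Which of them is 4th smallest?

y_s

Piecing the relations together gives one ordering: y_r < y_i < y_a < y_s < y_g < y_q < y_p < y_k < y_h.
Counting 4 from the smallest end gives y_s.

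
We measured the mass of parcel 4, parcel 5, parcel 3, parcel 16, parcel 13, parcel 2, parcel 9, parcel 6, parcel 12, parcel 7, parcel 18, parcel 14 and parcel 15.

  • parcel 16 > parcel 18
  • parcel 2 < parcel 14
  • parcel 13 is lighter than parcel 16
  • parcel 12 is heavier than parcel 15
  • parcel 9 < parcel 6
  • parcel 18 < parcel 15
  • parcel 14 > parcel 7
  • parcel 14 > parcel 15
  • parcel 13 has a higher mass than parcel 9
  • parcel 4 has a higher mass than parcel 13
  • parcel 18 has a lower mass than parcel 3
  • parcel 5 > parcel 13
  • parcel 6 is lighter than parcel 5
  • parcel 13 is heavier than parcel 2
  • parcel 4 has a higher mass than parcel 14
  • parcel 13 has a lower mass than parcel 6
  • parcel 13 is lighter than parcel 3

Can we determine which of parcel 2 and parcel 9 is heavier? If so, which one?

Following every chain through parcel 2: above parcel 2 we get parcel 13, parcel 14, parcel 6, parcel 3, parcel 5, parcel 16, parcel 4.
parcel 9 is not reached, and no chain runs the other way from parcel 9 to parcel 2.
So the given relations leave the order of parcel 2 and parcel 9 undetermined.

undetermined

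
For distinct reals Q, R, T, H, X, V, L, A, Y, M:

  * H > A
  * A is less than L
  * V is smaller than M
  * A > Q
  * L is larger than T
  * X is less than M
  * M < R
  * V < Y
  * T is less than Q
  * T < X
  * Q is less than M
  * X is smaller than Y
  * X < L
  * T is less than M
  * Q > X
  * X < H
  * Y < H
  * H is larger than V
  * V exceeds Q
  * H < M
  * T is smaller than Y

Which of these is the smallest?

Chaining upward from T: directly above it, X, Q, Y, M, L; then A, V, H, R.
That covers every other element, and nothing is given below T, so T is the smallest.

T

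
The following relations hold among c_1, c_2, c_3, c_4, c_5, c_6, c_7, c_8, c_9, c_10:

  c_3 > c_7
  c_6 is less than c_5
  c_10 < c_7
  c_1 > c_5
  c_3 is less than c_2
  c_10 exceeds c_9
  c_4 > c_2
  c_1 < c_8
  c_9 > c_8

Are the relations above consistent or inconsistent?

consistent

Every relation is compatible with c_6 < c_5 < c_1 < c_8 < c_9 < c_10 < c_7 < c_3 < c_2 < c_4; the set is consistent.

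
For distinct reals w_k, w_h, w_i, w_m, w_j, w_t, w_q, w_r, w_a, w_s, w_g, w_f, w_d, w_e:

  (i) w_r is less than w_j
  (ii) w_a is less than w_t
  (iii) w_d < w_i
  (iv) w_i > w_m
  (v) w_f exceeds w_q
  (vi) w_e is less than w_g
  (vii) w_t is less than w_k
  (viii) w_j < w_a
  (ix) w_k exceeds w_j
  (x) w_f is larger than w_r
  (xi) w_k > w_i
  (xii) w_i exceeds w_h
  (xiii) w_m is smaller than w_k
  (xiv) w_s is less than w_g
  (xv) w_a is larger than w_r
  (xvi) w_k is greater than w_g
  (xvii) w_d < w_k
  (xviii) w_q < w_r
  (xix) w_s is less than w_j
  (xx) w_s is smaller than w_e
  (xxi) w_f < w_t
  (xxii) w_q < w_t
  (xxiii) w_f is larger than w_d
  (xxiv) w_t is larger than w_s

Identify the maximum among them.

Chaining downward from w_k: directly below it, w_j, w_d, w_m, w_t, w_i, w_g; then w_s, w_q, w_r, w_h, w_a, w_f, w_e.
That covers every other element, and nothing is given above w_k, so w_k is the maximum.

w_k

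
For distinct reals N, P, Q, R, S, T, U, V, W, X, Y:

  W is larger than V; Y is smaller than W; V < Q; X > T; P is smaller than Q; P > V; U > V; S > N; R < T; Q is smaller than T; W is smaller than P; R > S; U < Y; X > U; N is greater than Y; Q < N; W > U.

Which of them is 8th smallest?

The consecutive relations fix a unique order: V < U < Y < W < P < Q < N < S < R < T < X.
Counting 8 from the smallest end gives S.

S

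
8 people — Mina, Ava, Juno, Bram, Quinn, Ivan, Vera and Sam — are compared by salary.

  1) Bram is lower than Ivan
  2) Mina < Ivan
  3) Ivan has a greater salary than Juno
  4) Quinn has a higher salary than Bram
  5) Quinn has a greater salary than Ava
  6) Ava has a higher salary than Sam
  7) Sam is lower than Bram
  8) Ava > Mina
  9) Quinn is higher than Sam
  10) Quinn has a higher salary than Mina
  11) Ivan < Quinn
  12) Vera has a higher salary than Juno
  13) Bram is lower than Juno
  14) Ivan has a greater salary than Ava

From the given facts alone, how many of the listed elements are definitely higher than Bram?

4

The elements the relations force above Bram are Juno, Vera, Ivan, Quinn — no chain reaches any other.
That is 4.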